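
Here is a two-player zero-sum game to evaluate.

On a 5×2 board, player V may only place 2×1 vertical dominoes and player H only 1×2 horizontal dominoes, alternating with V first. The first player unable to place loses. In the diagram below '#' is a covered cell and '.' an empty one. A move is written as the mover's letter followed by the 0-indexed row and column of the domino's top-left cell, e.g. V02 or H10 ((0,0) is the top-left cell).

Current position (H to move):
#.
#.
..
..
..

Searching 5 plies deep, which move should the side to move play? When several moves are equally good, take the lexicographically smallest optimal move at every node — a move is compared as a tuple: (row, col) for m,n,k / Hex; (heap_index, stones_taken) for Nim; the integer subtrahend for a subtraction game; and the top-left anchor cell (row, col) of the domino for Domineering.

H's best at [#./#./../../..]: H30

[#./#./../../..] H move#1: H20:-1/#./#./##/../.., H30:+1/#./#./../##/..*, H40:-1/#./#./../../##
[#./#./../##/..] V move#2: V01:-1/##/##/../##/..*, V11:-1/#./##/.#/##/..
[##/##/../##/..] H move#3: H20:+1/##/##/##/##/..*, H40:+1/##/##/../##/##
[##/##/##/##/..] end (terminal -1, V#4); searched #./#./../../.. to 5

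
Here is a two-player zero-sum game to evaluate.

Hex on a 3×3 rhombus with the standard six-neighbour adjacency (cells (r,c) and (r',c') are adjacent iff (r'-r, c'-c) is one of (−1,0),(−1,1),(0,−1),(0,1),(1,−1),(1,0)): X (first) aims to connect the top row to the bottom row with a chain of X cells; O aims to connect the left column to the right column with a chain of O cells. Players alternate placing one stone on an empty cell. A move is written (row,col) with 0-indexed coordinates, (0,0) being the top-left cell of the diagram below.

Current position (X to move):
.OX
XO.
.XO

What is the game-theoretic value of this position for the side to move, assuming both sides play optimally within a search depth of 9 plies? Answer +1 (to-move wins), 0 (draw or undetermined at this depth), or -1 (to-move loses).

value(.OX/XO./.XO, X) = +1

[.OX/XO./.XO] X move#1: (0,0):+1/XOX/XO./.XO*, (1,2):+1/.OX/XOX/.XO, (2,0):+1/.OX/XO./XXO
[XOX/XO./.XO] O move#2: (1,2):-1/XOX/XOO/.XO*, (2,0):-1/XOX/XO./OXO
[XOX/XOO/.XO] X move#3: (2,0):+1/XOX/XOO/XXO*
[XOX/XOO/XXO] end (terminal -1, O#4); searched .OX/XO./.XO to 9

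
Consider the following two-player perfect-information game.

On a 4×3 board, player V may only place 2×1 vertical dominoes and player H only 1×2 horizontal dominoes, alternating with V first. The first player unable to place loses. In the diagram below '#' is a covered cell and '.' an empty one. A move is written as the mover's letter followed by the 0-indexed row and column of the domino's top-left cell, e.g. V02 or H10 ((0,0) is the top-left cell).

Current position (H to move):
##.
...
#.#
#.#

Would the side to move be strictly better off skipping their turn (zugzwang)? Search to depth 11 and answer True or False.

ply 1, H at ##./.../#.#/#.# | H10=-1→##./##./#.#/#.#*; H11=-1→##./.##/#.#/#.#
ply 2, V at ##./##./#.#/#.# | V02=+1→###/###/#.#/#.#*; V21=+1→##./##./###/###
ply 3: ###/###/#.#/#.# is terminal -1 (H); from ##./.../#.#/#.# depth 11
pass branch (V moves first from the same position):
  | ply 1, V at ##./.../#.#/#.# | V02=+1→###/..#/#.#/#.#*; V11=+1→##./.#./###/#.#; V21=-1→##./.../###/###
  | ply 2, H at ###/..#/#.#/#.# | H10=-1→###/###/#.#/#.#*
  | ply 3, V at ###/###/#.#/#.# | V21=+1→###/###/###/###*
  | ply 4: ###/###/###/### is terminal -1 (H); from ##./.../#.#/#.# depth 11
H moving scores -1; H passing scores -1

zugzwang(##./.../#.#/#.#, H) = False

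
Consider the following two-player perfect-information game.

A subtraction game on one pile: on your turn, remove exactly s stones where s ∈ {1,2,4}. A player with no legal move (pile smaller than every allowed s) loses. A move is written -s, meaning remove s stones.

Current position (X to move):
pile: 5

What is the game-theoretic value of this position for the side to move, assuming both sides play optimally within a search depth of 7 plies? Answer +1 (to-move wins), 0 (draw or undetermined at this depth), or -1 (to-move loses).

ply 1, X at 5 | -1=-1→4; -2=+1→3*; -4=-1→1
ply 2, O at 3 | -1=-1→2*; -2=-1→1
ply 3, X at 2 | -1=-1→1; -2=+1→0*
ply 4: 0 is terminal -1 (O); from 5 depth 7

value(5, X) = +1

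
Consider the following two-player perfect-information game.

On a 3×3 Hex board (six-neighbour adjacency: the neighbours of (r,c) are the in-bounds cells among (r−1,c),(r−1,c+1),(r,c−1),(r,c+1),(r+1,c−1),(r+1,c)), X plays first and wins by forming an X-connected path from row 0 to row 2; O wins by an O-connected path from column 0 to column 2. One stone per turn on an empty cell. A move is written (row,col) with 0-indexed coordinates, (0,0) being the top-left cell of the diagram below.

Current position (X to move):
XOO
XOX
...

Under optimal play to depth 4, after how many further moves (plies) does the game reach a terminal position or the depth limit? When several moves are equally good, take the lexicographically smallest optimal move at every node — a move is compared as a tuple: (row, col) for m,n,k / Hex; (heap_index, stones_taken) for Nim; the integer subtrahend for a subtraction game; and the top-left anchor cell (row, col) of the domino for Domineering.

PV length from [XOO/XOX/...]: 1 ply

p1 X@[XOO/XOX/...]: (2,0)[XOO/XOX/X..]+1* (2,1)[XOO/XOX/.X.]-1 (2,2)[XOO/XOX/..X]-1
p2 O@[XOO/XOX/X..] terminal -1; root [XOO/XOX/...] d4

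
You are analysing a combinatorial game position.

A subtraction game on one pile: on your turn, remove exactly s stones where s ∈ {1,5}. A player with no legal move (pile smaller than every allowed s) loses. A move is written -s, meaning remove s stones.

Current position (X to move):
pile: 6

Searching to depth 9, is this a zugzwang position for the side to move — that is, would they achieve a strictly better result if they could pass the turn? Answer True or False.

p1 X@[6]: -1[5]-1* -5[1]-1
p2 O@[5]: -1[4]+1* -5[0]+1
p3 X@[4]: -1[3]-1*
p4 O@[3]: -1[2]+1*
p5 X@[2]: -1[1]-1*
p6 O@[1]: -1[0]+1*
p7 X@[0] terminal -1; root [6] d9
suppose X passes — search the same position with O to move:
pass> p1 O@[6]: -1[5]-1* -5[1]-1
pass> p2 X@[5]: -1[4]+1* -5[0]+1
pass> p3 O@[4]: -1[3]-1*
pass> p4 X@[3]: -1[2]+1*
pass> p5 O@[2]: -1[1]-1*
pass> p6 X@[1]: -1[0]+1*
pass> p7 O@[0] terminal -1; root [6] d9
for X: play -1, pass +1

zugzwang(6, X) = True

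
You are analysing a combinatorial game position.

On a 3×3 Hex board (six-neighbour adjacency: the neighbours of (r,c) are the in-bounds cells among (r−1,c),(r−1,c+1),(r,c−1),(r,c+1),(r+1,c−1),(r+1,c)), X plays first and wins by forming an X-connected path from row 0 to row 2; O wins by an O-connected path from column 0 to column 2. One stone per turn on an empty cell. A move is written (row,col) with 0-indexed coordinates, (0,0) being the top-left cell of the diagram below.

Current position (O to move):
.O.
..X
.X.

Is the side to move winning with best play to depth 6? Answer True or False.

ply 1, O at .O./..X/.X. | (0,0)=-1→OO./..X/.X.; (0,2)=+1→.OO/..X/.X.*; (1,0)=-1→.O./O.X/.X.; (1,1)=-1→.O./.OX/.X.; (2,0)=-1→.O./..X/OX.; (2,2)=-1→.O./..X/.XO
ply 2, X at .OO/..X/.X. | (0,0)=-1→XOO/..X/.X.*; (1,0)=-1→.OO/X.X/.X.; (1,1)=-1→.OO/.XX/.X.; (2,0)=-1→.OO/..X/XX.; (2,2)=-1→.OO/..X/.XX
ply 3, O at XOO/..X/.X. | (1,0)=+1→XOO/O.X/.X.*; (1,1)=+1→XOO/.OX/.X.; (2,0)=+1→XOO/..X/OX.; (2,2)=-1→XOO/..X/.XO
ply 4: XOO/O.X/.X. is terminal -1 (X); from .O./..X/.X. depth 6

O winning at [.O./..X/.X.]: True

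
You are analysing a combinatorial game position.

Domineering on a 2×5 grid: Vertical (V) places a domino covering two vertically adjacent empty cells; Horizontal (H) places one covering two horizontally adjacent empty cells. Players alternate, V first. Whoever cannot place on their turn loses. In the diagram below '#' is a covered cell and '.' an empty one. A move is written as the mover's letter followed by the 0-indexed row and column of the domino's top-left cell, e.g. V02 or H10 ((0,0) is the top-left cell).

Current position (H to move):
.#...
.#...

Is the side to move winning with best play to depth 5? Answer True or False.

H winning at [.#.../.#...]: False

ply 1, H at .#.../.#... | H02=-1→.###./.#...*; H03=-1→.#.##/.#...; H12=-1→.#.../.###.; H13=-1→.#.../.#.##
ply 2, V at .###./.#... | V00=-1→####./##...; V04=+1→.####/.#..#*
ply 3, H at .####/.#..# | H12=-1→.####/.####*
ply 4, V at .####/.#### | V00=+1→#####/#####*
ply 5: #####/##### is terminal -1 (H); from .#.../.#... depth 5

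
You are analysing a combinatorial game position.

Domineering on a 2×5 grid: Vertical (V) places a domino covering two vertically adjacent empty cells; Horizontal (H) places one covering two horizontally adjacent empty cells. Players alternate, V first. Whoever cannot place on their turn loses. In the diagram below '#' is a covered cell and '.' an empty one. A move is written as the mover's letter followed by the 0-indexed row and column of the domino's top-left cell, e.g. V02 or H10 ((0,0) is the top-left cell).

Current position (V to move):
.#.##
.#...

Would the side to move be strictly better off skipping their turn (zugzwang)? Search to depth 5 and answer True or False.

p1 V@[.#.##/.#...]: V00[##.##/##...]-1 V02[.####/.##..]+1*
p2 H@[.####/.##..]: H13[.####/.####]-1*
p3 V@[.####/.####]: V00[#####/#####]+1*
p4 H@[#####/#####] terminal -1; root [.#.##/.#...] d5
pass branch (H moves first from the same position):
  | p1 H@[.#.##/.#...]: H12[.#.##/.###.]-1* H13[.#.##/.#.##]-1
  | p2 V@[.#.##/.###.]: V00[##.##/####.]+1*
  | p3 H@[##.##/####.] terminal -1; root [.#.##/.#...] d5
V moving scores +1; V passing scores +1

zugzwang(.#.##/.#..., V) = False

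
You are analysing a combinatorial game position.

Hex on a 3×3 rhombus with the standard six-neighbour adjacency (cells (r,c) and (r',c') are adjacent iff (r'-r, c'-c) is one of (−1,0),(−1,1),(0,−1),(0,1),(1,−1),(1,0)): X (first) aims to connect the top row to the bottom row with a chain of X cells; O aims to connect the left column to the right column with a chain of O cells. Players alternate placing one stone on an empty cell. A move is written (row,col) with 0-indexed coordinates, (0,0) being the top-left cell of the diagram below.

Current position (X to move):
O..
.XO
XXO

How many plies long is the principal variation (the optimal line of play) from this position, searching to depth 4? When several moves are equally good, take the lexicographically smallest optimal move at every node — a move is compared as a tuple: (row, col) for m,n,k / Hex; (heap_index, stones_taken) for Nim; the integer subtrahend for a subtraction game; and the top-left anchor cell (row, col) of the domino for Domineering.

PV length from [O../.XO/XXO]: 1 ply

[O../.XO/XXO] X move#1: (0,1):+1/OX./.XO/XXO*, (0,2):+1/O.X/.XO/XXO, (1,0):+1/O../XXO/XXO
[OX./.XO/XXO] end (terminal -1, O#2); searched O../.XO/XXO to 4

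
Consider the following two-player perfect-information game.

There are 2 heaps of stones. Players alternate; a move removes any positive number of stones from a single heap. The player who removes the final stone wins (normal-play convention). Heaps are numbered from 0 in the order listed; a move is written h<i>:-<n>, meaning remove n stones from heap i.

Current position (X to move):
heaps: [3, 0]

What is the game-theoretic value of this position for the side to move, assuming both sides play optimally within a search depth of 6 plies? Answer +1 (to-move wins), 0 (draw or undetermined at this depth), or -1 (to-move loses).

value((3,0), X) = +1

p1 X@[(3,0)]: h0:-1[(2,0)]-1 h0:-2[(1,0)]-1 h0:-3[(0,0)]+1*
p2 O@[(0,0)] terminal -1; root [(3,0)] d6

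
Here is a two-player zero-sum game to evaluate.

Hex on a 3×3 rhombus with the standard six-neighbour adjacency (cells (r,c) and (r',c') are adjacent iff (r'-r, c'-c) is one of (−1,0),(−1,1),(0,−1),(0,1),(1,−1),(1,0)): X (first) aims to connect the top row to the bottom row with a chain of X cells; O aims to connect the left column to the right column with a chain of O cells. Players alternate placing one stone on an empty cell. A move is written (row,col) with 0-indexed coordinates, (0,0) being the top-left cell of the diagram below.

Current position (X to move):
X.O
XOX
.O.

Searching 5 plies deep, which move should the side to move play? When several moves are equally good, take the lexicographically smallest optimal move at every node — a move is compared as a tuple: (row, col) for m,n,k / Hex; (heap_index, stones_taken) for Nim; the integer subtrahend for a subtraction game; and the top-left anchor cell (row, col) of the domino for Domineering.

X's best at [X.O/XOX/.O.]: (2,0)

[X.O/XOX/.O.] X move#1: (0,1):-1/XXO/XOX/.O., (2,0):+1/X.O/XOX/XO.*, (2,2):-1/X.O/XOX/.OX
[X.O/XOX/XO.] end (terminal -1, O#2); searched X.O/XOX/.O. to 5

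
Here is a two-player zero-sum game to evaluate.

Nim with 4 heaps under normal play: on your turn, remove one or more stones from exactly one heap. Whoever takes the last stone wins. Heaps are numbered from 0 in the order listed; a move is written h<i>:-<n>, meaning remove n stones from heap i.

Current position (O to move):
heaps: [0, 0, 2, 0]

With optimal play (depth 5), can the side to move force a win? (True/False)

ply 1, O at (0,0,2,0) | h2:-1=-1→(0,0,1,0); h2:-2=+1→(0,0,0,0)*
ply 2: (0,0,0,0) is terminal -1 (X); from (0,0,2,0) depth 5

O winning at [(0,0,2,0)]: True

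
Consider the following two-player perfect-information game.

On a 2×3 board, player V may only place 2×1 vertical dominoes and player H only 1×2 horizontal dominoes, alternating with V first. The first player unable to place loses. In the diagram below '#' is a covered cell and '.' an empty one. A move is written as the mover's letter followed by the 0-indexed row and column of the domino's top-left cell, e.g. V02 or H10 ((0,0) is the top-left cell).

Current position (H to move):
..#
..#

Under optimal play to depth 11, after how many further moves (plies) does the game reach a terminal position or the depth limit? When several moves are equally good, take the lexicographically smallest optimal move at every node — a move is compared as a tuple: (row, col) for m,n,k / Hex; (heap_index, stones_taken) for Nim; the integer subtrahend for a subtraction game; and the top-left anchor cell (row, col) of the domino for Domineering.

p1 H@[..#/..#]: H00[###/..#]+1* H10[..#/###]+1
p2 V@[###/..#] terminal -1; root [..#/..#] d11

PV length from [..#/..#]: 1 ply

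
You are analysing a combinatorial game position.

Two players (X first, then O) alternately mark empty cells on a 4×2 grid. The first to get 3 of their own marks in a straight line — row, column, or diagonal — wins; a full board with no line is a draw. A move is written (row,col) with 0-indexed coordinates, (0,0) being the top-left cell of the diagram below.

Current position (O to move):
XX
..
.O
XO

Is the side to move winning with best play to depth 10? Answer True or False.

O winning at [XX/../.O/XO]: True

ply 1, O at XX/../.O/XO | (1,0)=+0→XX/O./.O/XO; (1,1)=+1→XX/.O/.O/XO*; (2,0)=+0→XX/../OO/XO
ply 2: XX/.O/.O/XO is terminal -1 (X); from XX/../.O/XO depth 10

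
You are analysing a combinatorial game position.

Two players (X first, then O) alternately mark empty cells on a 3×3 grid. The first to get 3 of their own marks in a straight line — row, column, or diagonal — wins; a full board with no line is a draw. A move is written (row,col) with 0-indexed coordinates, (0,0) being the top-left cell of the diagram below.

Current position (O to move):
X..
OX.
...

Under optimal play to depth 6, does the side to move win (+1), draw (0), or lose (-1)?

value(X../OX./..., O) = -1

ply 1, O at X../OX./... | (0,1)=-1→XO./OX./...*; (0,2)=-1→X.O/OX./...; (1,2)=-1→X../OXO/...; (2,0)=-1→X../OX./O..; (2,1)=-1→X../OX./.O.; (2,2)=-1→X../OX./..O
ply 2, X at XO./OX./... | (0,2)=+1→XOX/OX./...*; (1,2)=+0→XO./OXX/...; (2,0)=+1→XO./OX./X..; (2,1)=+0→XO./OX./.X.; (2,2)=+1→XO./OX./..X
ply 3, O at XOX/OX./... | (1,2)=-1→XOX/OXO/...*; (2,0)=-1→XOX/OX./O..; (2,1)=-1→XOX/OX./.O.; (2,2)=-1→XOX/OX./..O
ply 4, X at XOX/OXO/... | (2,0)=+1→XOX/OXO/X..*; (2,1)=+1→XOX/OXO/.X.; (2,2)=+1→XOX/OXO/..X
ply 5: XOX/OXO/X.. is terminal -1 (O); from X../OX./... depth 6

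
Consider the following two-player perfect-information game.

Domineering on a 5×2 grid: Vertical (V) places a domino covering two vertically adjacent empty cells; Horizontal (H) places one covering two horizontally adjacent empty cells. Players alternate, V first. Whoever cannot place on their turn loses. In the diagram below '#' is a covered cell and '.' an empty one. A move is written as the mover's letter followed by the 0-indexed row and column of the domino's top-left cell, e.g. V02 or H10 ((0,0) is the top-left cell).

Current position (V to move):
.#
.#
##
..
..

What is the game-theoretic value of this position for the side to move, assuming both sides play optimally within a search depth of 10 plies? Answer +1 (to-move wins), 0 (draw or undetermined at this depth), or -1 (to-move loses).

[.#/.#/##/../..] V move#1: V00:-1/##/##/##/../.., V30:+1/.#/.#/##/#./#.*, V31:+1/.#/.#/##/.#/.#
[.#/.#/##/#./#.] end (terminal -1, H#2); searched .#/.#/##/../.. to 10

value(.#/.#/##/../.., V) = +1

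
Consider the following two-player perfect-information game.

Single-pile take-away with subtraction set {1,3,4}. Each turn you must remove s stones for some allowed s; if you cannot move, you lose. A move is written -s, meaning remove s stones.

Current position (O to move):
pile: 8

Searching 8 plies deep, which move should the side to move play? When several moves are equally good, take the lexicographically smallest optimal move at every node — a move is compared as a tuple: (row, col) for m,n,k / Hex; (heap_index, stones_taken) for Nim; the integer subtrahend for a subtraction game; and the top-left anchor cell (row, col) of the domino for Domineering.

[8] O move#1: -1:+1/7*, -3:-1/5, -4:-1/4
[7] X move#2: -1:-1/6*, -3:-1/4, -4:-1/3
[6] O move#3: -1:-1/5, -3:-1/3, -4:+1/2*
[2] X move#4: -1:-1/1*
[1] O move#5: -1:+1/0*
[0] end (terminal -1, X#6); searched 8 to 8

O's best at [8]: -1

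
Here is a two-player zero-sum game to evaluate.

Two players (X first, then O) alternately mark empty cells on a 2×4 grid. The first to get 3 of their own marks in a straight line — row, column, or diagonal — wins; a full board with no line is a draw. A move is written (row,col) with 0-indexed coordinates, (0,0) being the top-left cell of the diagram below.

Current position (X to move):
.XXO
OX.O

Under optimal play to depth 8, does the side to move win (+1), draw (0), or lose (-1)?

value(.XXO/OX.O, X) = +1

ply 1, X at .XXO/OX.O | (0,0)=+1→XXXO/OX.O*; (1,2)=+0→.XXO/OXXO
ply 2: XXXO/OX.O is terminal -1 (O); from .XXO/OX.O depth 8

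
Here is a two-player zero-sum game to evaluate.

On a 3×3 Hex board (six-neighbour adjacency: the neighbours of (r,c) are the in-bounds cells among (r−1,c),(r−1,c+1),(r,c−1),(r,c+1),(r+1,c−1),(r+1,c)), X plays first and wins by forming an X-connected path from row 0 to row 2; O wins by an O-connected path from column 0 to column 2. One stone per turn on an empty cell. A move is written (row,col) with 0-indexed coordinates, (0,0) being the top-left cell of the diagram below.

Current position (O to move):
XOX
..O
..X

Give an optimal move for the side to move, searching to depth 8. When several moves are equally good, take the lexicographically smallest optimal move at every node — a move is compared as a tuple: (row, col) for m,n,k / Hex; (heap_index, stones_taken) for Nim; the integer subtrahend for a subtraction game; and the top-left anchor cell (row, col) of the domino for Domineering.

ply 1, O at XOX/..O/..X | (1,0)=-1→XOX/O.O/..X; (1,1)=+1→XOX/.OO/..X*; (2,0)=+1→XOX/..O/O.X; (2,1)=-1→XOX/..O/.OX
ply 2, X at XOX/.OO/..X | (1,0)=-1→XOX/XOO/..X*; (2,0)=-1→XOX/.OO/X.X; (2,1)=-1→XOX/.OO/.XX
ply 3, O at XOX/XOO/..X | (2,0)=+1→XOX/XOO/O.X*; (2,1)=-1→XOX/XOO/.OX
ply 4: XOX/XOO/O.X is terminal -1 (X); from XOX/..O/..X depth 8

O's best at [XOX/..O/..X]: (1,1)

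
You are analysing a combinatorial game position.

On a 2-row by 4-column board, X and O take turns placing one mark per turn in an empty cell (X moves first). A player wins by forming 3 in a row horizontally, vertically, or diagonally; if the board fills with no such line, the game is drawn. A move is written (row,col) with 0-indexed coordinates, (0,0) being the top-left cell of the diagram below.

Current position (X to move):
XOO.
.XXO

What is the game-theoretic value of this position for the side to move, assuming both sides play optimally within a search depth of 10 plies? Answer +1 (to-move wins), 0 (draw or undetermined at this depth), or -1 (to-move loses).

value(XOO./.XXO, X) = +1

ply 1, X at XOO./.XXO | (0,3)=+0→XOOX/.XXO; (1,0)=+1→XOO./XXXO*
ply 2: XOO./XXXO is terminal -1 (O); from XOO./.XXO depth 10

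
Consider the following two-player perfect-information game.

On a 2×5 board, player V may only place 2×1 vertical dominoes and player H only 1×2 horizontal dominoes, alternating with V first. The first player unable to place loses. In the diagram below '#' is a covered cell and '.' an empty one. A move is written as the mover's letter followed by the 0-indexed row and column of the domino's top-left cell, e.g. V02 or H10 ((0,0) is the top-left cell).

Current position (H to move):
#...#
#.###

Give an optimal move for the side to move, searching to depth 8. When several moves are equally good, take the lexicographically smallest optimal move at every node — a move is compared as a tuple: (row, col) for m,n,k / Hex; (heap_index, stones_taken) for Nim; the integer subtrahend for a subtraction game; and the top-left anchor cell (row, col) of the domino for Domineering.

H's best at [#...#/#.###]: H01

[#...#/#.###] H move#1: H01:+1/###.#/#.###*, H02:-1/#.###/#.###
[###.#/#.###] end (terminal -1, V#2); searched #...#/#.### to 8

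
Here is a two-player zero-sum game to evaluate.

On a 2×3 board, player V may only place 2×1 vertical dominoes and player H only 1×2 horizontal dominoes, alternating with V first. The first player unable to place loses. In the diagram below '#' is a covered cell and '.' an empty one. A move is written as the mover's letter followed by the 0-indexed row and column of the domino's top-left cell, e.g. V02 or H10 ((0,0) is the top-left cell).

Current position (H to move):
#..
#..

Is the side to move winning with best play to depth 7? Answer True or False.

H winning at [#../#..]: True

ply 1, H at #../#.. | H01=+1→###/#..*; H11=+1→#../###
ply 2: ###/#.. is terminal -1 (V); from #../#.. depth 7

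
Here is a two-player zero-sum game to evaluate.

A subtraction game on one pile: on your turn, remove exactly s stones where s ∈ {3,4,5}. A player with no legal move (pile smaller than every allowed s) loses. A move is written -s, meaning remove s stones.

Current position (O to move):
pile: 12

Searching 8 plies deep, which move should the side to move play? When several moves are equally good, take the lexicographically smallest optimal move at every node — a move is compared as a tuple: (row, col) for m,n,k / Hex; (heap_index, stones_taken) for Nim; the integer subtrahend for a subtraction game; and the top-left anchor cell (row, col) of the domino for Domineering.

O's best at [12]: -3

[12] O move#1: -3:+1/9*, -4:+1/8, -5:-1/7
[9] X move#2: -3:-1/6*, -4:-1/5, -5:-1/4
[6] O move#3: -3:-1/3, -4:+1/2*, -5:+1/1
[2] end (terminal -1, X#4); searched 12 to 8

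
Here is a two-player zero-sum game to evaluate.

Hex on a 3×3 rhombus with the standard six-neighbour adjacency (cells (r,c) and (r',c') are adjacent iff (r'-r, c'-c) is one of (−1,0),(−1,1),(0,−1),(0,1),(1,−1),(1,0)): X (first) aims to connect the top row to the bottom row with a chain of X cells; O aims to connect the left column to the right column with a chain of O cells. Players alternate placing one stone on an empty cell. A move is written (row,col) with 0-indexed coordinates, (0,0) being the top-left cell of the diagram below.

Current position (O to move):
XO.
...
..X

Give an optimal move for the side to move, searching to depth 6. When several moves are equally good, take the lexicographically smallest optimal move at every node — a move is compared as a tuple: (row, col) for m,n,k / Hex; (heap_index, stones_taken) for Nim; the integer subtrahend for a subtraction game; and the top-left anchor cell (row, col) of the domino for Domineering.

O's best at [XO./.../..X]: (1,1)

p1 O@[XO./.../..X]: (0,2)[XOO/.../..X]-1 (1,0)[XO./O../..X]-1 (1,1)[XO./.O./..X]+1* (1,2)[XO./..O/..X]-1 (2,0)[XO./.../O.X]-1 (2,1)[XO./.../.OX]-1
p2 X@[XO./.O./..X]: (0,2)[XOX/.O./..X]-1* (1,0)[XO./XO./..X]-1 (1,2)[XO./.OX/..X]-1 (2,0)[XO./.O./X.X]-1 (2,1)[XO./.O./.XX]-1
p3 O@[XOX/.O./..X]: (1,0)[XOX/OO./..X]-1 (1,2)[XOX/.OO/..X]+1* (2,0)[XOX/.O./O.X]-1 (2,1)[XOX/.O./.OX]-1
p4 X@[XOX/.OO/..X]: (1,0)[XOX/XOO/..X]-1* (2,0)[XOX/.OO/X.X]-1 (2,1)[XOX/.OO/.XX]-1
p5 O@[XOX/XOO/..X]: (2,0)[XOX/XOO/O.X]+1* (2,1)[XOX/XOO/.OX]-1
p6 X@[XOX/XOO/O.X] terminal -1; root [XO./.../..X] d6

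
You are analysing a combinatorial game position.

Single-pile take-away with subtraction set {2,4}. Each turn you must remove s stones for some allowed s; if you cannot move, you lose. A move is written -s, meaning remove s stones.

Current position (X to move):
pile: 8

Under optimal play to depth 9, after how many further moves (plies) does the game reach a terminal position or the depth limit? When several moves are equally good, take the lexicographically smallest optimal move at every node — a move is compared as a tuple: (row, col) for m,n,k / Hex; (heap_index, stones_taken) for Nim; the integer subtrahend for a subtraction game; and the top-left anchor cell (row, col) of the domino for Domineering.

[8] X move#1: -2:+1/6*, -4:-1/4
[6] O move#2: -2:-1/4*, -4:-1/2
[4] X move#3: -2:-1/2, -4:+1/0*
[0] end (terminal -1, O#4); searched 8 to 9

PV length from [8]: 3 plies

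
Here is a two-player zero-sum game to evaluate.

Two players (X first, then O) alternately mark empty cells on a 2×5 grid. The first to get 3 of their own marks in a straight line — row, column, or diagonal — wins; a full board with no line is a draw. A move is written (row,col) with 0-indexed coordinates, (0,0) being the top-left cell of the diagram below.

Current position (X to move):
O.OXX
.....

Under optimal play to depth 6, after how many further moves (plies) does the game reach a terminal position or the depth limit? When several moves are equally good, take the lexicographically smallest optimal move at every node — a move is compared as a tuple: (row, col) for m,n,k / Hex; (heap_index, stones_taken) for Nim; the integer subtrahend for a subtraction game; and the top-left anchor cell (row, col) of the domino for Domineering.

p1 X@[O.OXX/.....]: (0,1)[OXOXX/.....]+0* (1,0)[O.OXX/X....]-1 (1,1)[O.OXX/.X...]-1 (1,2)[O.OXX/..X..]-1 (1,3)[O.OXX/...X.]-1 (1,4)[O.OXX/....X]-1
p2 O@[OXOXX/.....]: (1,0)[OXOXX/O....]+0* (1,1)[OXOXX/.O...]+0 (1,2)[OXOXX/..O..]+0 (1,3)[OXOXX/...O.]+0 (1,4)[OXOXX/....O]+0
p3 X@[OXOXX/O....]: (1,1)[OXOXX/OX...]+0* (1,2)[OXOXX/O.X..]+0 (1,3)[OXOXX/O..X.]+0 (1,4)[OXOXX/O...X]+0
p4 O@[OXOXX/OX...]: (1,2)[OXOXX/OXO..]+0* (1,3)[OXOXX/OX.O.]+0 (1,4)[OXOXX/OX..O]+0
p5 X@[OXOXX/OXO..]: (1,3)[OXOXX/OXOX.]+0* (1,4)[OXOXX/OXO.X]+0
p6 O@[OXOXX/OXOX.]: (1,4)[OXOXX/OXOXO]+0*
p7 X@[OXOXX/OXOXO] terminal +0; root [O.OXX/.....] d6

PV length from [O.OXX/.....]: 6 plies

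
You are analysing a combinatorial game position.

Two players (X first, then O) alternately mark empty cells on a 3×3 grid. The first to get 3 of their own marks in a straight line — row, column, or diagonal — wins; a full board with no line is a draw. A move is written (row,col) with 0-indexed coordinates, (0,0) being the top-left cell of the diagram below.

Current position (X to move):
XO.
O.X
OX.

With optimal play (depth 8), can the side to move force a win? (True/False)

ply 1, X at XO./O.X/OX. | (0,2)=+0→XOX/O.X/OX.; (1,1)=+0→XO./OXX/OX.; (2,2)=+1→XO./O.X/OXX*
ply 2, O at XO./O.X/OXX | (0,2)=-1→XOO/O.X/OXX*; (1,1)=-1→XO./OOX/OXX
ply 3, X at XOO/O.X/OXX | (1,1)=+1→XOO/OXX/OXX*
ply 4: XOO/OXX/OXX is terminal -1 (O); from XO./O.X/OX. depth 8

X winning at [XO./O.X/OX.]: True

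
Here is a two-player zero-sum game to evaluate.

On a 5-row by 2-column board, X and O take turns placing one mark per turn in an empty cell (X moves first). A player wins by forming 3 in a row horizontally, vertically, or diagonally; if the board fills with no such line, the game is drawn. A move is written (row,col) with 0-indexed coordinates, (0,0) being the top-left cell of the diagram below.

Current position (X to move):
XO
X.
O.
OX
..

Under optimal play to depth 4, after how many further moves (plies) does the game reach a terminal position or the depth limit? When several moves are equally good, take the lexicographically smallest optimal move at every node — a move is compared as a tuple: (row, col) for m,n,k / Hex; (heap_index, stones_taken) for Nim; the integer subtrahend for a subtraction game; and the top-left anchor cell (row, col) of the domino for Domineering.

ply 1, X at XO/X./O./OX/.. | (1,1)=-1→XO/XX/O./OX/..; (2,1)=-1→XO/X./OX/OX/..; (4,0)=+0→XO/X./O./OX/X.*; (4,1)=-1→XO/X./O./OX/.X
ply 2, O at XO/X./O./OX/X. | (1,1)=+0→XO/XO/O./OX/X.*; (2,1)=+0→XO/X./OO/OX/X.; (4,1)=+0→XO/X./O./OX/XO
ply 3, X at XO/XO/O./OX/X. | (2,1)=+0→XO/XO/OX/OX/X.*; (4,1)=-1→XO/XO/O./OX/XX
ply 4, O at XO/XO/OX/OX/X. | (4,1)=+0→XO/XO/OX/OX/XO*
ply 5: XO/XO/OX/OX/XO is terminal +0 (X); from XO/X./O./OX/.. depth 4

PV length from [XO/X./O./OX/..]: 4 plies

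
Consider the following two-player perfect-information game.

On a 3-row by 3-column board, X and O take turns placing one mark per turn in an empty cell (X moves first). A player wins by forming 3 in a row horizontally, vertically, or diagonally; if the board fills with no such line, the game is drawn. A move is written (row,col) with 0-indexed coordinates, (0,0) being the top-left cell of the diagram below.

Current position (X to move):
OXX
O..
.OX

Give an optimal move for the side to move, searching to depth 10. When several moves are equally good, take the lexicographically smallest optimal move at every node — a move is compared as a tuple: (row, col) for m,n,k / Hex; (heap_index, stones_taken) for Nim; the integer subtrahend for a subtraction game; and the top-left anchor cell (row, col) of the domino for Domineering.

X's best at [OXX/O../.OX]: (1,2)

p1 X@[OXX/O../.OX]: (1,1)[OXX/OX./.OX]-1 (1,2)[OXX/O.X/.OX]+1* (2,0)[OXX/O../XOX]+1
p2 O@[OXX/O.X/.OX] terminal -1; root [OXX/O../.OX] d10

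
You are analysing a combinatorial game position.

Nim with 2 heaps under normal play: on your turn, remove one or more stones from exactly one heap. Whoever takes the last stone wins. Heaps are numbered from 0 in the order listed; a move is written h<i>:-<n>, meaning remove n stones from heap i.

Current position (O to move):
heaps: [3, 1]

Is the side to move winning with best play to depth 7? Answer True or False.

O winning at [(3,1)]: True

ply 1, O at (3,1) | h0:-1=-1→(2,1); h0:-2=+1→(1,1)*; h0:-3=-1→(0,1); h1:-1=-1→(3,0)
ply 2, X at (1,1) | h0:-1=-1→(0,1)*; h1:-1=-1→(1,0)
ply 3, O at (0,1) | h1:-1=+1→(0,0)*
ply 4: (0,0) is terminal -1 (X); from (3,1) depth 7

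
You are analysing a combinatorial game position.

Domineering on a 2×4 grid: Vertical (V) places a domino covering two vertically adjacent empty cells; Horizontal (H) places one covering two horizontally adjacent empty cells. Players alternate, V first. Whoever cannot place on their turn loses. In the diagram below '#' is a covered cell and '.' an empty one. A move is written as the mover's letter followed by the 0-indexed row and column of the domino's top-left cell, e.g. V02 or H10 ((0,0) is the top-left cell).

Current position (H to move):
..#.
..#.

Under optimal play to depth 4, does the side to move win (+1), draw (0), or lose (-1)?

ply 1, H at ..#./..#. | H00=+1→###./..#.*; H10=+1→..#./###.
ply 2, V at ###./..#. | V03=-1→####/..##*
ply 3, H at ####/..## | H10=+1→####/####*
ply 4: ####/#### is terminal -1 (V); from ..#./..#. depth 4

value(..#./..#., H) = +1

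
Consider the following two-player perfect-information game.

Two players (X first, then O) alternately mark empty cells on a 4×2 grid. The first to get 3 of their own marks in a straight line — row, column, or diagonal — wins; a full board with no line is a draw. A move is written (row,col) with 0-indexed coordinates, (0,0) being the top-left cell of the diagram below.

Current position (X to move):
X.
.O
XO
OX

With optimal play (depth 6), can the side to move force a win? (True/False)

p1 X@[X./.O/XO/OX]: (0,1)[XX/.O/XO/OX]+0 (1,0)[X./XO/XO/OX]+1*
p2 O@[X./XO/XO/OX] terminal -1; root [X./.O/XO/OX] d6

X winning at [X./.O/XO/OX]: True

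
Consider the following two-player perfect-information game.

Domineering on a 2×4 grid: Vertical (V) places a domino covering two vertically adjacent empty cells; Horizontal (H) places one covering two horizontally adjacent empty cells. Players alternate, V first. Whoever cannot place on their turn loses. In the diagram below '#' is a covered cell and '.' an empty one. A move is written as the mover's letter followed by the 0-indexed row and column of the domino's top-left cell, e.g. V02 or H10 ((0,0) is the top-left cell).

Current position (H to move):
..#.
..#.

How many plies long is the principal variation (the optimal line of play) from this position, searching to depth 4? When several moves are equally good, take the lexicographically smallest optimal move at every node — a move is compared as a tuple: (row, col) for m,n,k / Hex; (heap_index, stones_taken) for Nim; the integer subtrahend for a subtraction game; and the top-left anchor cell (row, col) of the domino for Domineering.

PV length from [..#./..#.]: 3 plies

p1 H@[..#./..#.]: H00[###./..#.]+1* H10[..#./###.]+1
p2 V@[###./..#.]: V03[####/..##]-1*
p3 H@[####/..##]: H10[####/####]+1*
p4 V@[####/####] terminal -1; root [..#./..#.] d4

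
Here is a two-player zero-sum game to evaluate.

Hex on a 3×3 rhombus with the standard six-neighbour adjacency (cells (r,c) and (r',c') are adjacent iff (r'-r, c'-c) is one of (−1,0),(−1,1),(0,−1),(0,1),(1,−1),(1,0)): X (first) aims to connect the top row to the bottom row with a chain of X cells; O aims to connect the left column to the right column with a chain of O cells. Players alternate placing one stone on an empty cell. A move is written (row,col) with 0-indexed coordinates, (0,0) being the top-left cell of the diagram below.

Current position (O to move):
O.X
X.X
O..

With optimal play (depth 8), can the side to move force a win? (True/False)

O winning at [O.X/X.X/O..]: False

p1 O@[O.X/X.X/O..]: (0,1)[OOX/X.X/O..]-1* (1,1)[O.X/XOX/O..]-1 (2,1)[O.X/X.X/OO.]-1 (2,2)[O.X/X.X/O.O]-1
p2 X@[OOX/X.X/O..]: (1,1)[OOX/XXX/O..]+1* (2,1)[OOX/X.X/OX.]+1 (2,2)[OOX/X.X/O.X]+1
p3 O@[OOX/XXX/O..]: (2,1)[OOX/XXX/OO.]-1* (2,2)[OOX/XXX/O.O]-1
p4 X@[OOX/XXX/OO.]: (2,2)[OOX/XXX/OOX]+1*
p5 O@[OOX/XXX/OOX] terminal -1; root [O.X/X.X/O..] d8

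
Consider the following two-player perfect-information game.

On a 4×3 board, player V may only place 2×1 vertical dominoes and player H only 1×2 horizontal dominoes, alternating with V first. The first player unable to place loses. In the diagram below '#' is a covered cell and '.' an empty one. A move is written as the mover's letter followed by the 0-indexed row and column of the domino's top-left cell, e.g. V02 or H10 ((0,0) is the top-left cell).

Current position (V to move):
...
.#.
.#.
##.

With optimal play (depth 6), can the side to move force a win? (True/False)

V winning at [.../.#./.#./##.]: True

[.../.#./.#./##.] V move#1: V00:+1/#../##./.#./##.*, V02:+1/..#/.##/.#./##., V10:+1/.../##./##./##., V12:+1/.../.##/.##/##., V22:+1/.../.#./.##/###
[#../##./.#./##.] H move#2: H01:-1/###/##./.#./##.*
[###/##./.#./##.] V move#3: V12:+1/###/###/.##/##.*, V22:+1/###/##./.##/###
[###/###/.##/##.] end (terminal -1, H#4); searched .../.#./.#./##. to 6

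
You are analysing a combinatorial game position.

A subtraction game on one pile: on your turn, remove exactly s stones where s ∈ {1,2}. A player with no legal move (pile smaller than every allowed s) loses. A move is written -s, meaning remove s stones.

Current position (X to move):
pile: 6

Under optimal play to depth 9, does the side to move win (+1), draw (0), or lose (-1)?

value(6, X) = -1

p1 X@[6]: -1[5]-1* -2[4]-1
p2 O@[5]: -1[4]-1 -2[3]+1*
p3 X@[3]: -1[2]-1* -2[1]-1
p4 O@[2]: -1[1]-1 -2[0]+1*
p5 X@[0] terminal -1; root [6] d9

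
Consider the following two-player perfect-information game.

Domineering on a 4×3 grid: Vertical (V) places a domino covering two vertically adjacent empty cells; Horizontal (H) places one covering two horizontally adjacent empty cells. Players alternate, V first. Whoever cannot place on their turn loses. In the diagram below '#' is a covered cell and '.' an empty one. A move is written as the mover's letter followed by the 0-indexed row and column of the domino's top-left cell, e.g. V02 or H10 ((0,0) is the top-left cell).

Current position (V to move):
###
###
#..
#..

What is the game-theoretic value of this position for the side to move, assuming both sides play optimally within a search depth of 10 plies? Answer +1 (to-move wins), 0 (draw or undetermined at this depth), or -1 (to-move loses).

p1 V@[###/###/#../#..]: V21[###/###/##./##.]+1* V22[###/###/#.#/#.#]+1
p2 H@[###/###/##./##.] terminal -1; root [###/###/#../#..] d10

value(###/###/#../#.., V) = +1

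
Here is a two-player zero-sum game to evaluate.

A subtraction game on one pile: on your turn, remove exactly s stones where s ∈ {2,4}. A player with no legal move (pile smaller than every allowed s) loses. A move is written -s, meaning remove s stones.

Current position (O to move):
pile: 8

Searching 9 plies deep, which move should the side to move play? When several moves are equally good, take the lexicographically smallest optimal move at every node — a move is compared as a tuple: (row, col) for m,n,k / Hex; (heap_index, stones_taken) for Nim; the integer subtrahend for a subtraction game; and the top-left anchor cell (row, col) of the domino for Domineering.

ply 1, O at 8 | -2=+1→6*; -4=-1→4
ply 2, X at 6 | -2=-1→4*; -4=-1→2
ply 3, O at 4 | -2=-1→2; -4=+1→0*
ply 4: 0 is terminal -1 (X); from 8 depth 9

O's best at [8]: -2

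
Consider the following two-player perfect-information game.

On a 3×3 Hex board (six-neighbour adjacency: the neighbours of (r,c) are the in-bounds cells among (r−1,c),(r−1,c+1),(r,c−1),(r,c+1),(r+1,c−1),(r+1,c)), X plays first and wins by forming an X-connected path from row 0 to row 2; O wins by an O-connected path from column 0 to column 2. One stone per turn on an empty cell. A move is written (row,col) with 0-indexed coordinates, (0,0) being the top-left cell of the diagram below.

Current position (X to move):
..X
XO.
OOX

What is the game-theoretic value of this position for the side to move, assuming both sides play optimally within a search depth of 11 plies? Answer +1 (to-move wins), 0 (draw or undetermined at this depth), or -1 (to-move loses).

ply 1, X at ..X/XO./OOX | (0,0)=-1→X.X/XO./OOX; (0,1)=-1→.XX/XO./OOX; (1,2)=+1→..X/XOX/OOX*
ply 2: ..X/XOX/OOX is terminal -1 (O); from ..X/XO./OOX depth 11

value(..X/XO./OOX, X) = +1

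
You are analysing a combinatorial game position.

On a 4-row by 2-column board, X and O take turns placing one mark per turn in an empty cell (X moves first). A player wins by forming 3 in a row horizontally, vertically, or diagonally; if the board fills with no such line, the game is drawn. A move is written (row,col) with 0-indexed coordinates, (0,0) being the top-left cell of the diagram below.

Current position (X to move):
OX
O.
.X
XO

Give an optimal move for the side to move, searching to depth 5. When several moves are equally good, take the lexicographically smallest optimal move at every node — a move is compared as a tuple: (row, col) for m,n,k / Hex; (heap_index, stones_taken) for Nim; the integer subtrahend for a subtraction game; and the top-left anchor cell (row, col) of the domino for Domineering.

ply 1, X at OX/O./.X/XO | (1,1)=+1→OX/OX/.X/XO*; (2,0)=+0→OX/O./XX/XO
ply 2: OX/OX/.X/XO is terminal -1 (O); from OX/O./.X/XO depth 5

X's best at [OX/O./.X/XO]: (1,1)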